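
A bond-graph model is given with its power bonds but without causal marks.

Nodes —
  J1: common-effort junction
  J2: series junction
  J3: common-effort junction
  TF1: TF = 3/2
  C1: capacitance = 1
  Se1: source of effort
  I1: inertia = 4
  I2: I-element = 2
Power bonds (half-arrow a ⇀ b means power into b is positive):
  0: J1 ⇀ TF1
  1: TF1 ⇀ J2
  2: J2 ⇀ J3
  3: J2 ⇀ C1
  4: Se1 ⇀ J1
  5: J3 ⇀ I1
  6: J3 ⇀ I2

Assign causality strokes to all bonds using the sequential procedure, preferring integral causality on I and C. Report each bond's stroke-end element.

#4 →J1  (source Se1 imposes e)
#0 →TF1  (common-e at J1 fixed by 4)
#1 →J2  (through TF1, causality passes straight; one stroke at TF1)
#3 →J2  (prefer integral on C1)
#2 →J3  (J2 needs exactly one f-in)
#5 →I1  (J3: bond 2 brought effort, rest push out)
#6 →I2  (J3: bond 2 brought effort, rest push out)

bond 0 stroke at TF1
bond 1 stroke at J2
bond 2 stroke at J3
bond 3 stroke at J2
bond 4 stroke at J1
bond 5 stroke at I1
bond 6 stroke at I2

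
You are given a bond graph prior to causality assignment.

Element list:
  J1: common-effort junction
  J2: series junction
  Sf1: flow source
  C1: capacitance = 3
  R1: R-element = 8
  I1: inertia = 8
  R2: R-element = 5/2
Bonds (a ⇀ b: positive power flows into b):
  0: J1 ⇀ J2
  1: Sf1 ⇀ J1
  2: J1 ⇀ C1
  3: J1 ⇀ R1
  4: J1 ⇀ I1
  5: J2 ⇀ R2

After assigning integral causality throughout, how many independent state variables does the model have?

β1 |Sf1  (Sf1: flow source, stroke at near end)
β2 |J1  (C1 outputs effort q/C1)
β0 |J2  (common-e at J1 fixed by 2)
β3 |R1  (J1: bond 2 brought effort, rest push out)
β4 |I1  (J1: bond 2 brought effort, rest push out)
β5 |R2  (J2 needs exactly one f-in)

2  (C1, I1 all integral)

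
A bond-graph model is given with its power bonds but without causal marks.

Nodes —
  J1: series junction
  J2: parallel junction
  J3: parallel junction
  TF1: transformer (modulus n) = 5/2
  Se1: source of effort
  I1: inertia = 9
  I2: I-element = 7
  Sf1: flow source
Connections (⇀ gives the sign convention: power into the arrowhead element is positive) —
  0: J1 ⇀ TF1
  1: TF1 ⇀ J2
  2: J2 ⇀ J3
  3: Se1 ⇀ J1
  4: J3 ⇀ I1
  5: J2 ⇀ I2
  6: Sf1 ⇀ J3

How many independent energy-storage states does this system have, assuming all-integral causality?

b3 stroke→J1  (Se1 (Se) sets effort on bond)
b6 stroke→Sf1  (Sf1 (Sf) sets flow on bond)
b0 stroke→TF1  (J1: last free bond brings flow in)
b1 stroke→J2  (through TF1, causality passes straight; one stroke at TF1)
b2 stroke→J3  (0-jn J2 has e-setter on 1)
b5 stroke→I2  (J2 effort already set via bond 1)
b4 stroke→I1  (J3: bond 2 brought effort, rest push out)

2  (I1, I2 all integral)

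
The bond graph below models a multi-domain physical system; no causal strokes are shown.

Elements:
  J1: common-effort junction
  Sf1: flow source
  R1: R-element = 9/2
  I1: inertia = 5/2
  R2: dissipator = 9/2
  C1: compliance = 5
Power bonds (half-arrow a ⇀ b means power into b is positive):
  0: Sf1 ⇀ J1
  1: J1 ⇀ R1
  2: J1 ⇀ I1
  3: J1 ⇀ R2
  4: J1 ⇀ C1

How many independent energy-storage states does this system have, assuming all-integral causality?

bond 0 stroke→Sf1  (Sf1: flow source, stroke at near end)
bond 2 stroke→I1  (I1 integral (f out))
bond 4 stroke→J1  (C1 integral (e out))
bond 1 stroke→R1  (common-e at J1 fixed by 4)
bond 3 stroke→R2  (common-e at J1 fixed by 4)

2  (C1, I1 all integral)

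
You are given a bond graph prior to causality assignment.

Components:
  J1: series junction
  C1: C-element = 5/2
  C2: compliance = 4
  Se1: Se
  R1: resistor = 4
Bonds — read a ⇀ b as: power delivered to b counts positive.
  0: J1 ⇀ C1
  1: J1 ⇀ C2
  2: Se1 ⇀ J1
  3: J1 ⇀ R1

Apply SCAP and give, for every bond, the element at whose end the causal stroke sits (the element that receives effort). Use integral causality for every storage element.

b2 |J1  (source Se1 imposes e)
b0 |J1  (C1 outputs effort q/C1)
b1 |J1  (C2 outputs effort q/C2)
b3 |R1  (J1 needs exactly one f-in)

bond 0 stroke at J1
bond 1 stroke at J1
bond 2 stroke at J1
bond 3 stroke at R1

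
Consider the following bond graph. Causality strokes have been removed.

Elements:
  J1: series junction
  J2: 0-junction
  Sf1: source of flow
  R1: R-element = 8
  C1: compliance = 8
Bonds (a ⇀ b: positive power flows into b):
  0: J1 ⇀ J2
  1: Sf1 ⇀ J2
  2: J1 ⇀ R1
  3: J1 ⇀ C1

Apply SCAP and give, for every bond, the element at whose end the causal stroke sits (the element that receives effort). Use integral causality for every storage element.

β0 stroke at J2
β1 stroke at Sf1
β2 stroke at J1
β3 stroke at J1

b1 →Sf1  (source Sf1 imposes f)
b0 →J2  (only one effort-in slot at J2)
b2 →J1  (J1: bond 0 brought flow, rest push out)
b3 →J1  (J1: bond 0 brought flow, rest push out)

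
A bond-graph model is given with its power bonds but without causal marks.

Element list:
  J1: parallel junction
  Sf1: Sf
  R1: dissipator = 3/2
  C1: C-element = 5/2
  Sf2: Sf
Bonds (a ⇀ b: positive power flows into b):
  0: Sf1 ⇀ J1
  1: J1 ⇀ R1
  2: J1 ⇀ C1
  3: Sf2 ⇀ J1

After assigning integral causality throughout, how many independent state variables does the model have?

β0 stroke at Sf1  (Sf1: flow source, stroke at near end)
β3 stroke at Sf2  (Sf2: flow source, stroke at near end)
β2 stroke at J1  (C1 outputs effort q/C1)
β1 stroke at R1  (common-e at J1 fixed by 2)

1  (C1 all integral)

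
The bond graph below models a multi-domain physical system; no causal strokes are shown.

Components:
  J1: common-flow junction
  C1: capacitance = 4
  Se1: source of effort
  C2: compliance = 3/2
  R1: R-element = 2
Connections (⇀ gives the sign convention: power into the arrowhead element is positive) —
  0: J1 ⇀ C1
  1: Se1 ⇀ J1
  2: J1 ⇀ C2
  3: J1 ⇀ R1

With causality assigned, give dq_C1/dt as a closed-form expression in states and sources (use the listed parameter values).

dq_C1/dt = E_Se1/2 - q_C1/8 - q_C2/3

b1 stroke→J1  (Se1 fixes effort; stroke away)
b0 stroke→J1  (C1 integral (e out))
b2 stroke→J1  (prefer integral on C2)
b3 stroke→R1  (closing 1-jn rule on J1)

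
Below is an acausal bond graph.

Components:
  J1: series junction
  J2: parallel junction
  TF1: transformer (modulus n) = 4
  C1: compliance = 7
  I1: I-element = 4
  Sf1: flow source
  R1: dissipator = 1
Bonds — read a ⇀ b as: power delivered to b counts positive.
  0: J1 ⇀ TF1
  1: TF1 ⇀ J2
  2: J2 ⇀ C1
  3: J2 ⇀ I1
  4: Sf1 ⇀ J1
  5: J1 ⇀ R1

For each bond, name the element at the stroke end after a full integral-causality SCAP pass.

bond 4 stroke→Sf1  (Sf1 fixes flow; stroke at Sf1)
bond 0 stroke→J1  (J1 flow already set via bond 4)
bond 5 stroke→J1  (J1: bond 4 brought flow, rest push out)
bond 1 stroke→TF1  (TF1 one-in-one-out from 0)
bond 2 stroke→J2  (C1 outputs effort q/C1)
bond 3 stroke→I1  (0-jn J2 has e-setter on 2)

b0 →J1
b1 →TF1
b2 →J2
b3 →I1
b4 →Sf1
b5 →J1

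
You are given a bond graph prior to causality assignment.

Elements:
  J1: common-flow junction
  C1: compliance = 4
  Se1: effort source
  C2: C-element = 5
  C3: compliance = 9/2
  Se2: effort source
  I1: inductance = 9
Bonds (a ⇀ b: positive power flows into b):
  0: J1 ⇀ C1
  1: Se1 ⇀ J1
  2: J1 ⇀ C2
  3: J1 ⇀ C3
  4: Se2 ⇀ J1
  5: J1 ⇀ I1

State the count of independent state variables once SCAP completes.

β1 stroke at J1  (Se1 fixes effort; stroke away)
β4 stroke at J1  (Se2 fixes effort; stroke away)
β0 stroke at J1  (C1 outputs effort q/C1)
β2 stroke at J1  (C2: C, integral causality)
β3 stroke at J1  (C3 outputs effort q/C3)
β5 stroke at I1  (J1: last free bond brings flow in)

4  (C1, C2, C3, I1 all integral)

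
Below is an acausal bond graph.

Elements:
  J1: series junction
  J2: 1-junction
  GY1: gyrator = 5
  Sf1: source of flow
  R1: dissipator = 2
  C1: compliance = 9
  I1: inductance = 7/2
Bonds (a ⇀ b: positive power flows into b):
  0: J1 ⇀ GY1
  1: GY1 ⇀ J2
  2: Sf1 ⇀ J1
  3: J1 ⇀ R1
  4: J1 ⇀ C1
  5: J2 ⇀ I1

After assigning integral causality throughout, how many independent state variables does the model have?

β2 |Sf1  (source Sf1 imposes f)
β0 |J1  (common-f at J1 fixed by 2)
β3 |J1  (J1: bond 2 brought flow, rest push out)
β4 |J1  (common-f at J1 fixed by 2)
β1 |J2  (through GY1, causality inverts; strokes same side of GY1)
β5 |I1  (only one flow-in slot at J2)

2  (C1, I1 all integral)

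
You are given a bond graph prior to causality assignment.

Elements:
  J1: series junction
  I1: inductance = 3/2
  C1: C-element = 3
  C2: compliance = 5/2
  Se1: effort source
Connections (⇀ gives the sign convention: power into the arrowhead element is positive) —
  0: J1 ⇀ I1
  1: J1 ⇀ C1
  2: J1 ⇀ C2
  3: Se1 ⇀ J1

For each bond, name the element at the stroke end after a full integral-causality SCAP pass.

#3 |J1  (source Se1 imposes e)
#0 |I1  (prefer integral on I1)
#1 |J1  (1-jn J1 has f-setter on 0)
#2 |J1  (common-f at J1 fixed by 0)

β0 |I1
β1 |J1
β2 |J1
β3 |J1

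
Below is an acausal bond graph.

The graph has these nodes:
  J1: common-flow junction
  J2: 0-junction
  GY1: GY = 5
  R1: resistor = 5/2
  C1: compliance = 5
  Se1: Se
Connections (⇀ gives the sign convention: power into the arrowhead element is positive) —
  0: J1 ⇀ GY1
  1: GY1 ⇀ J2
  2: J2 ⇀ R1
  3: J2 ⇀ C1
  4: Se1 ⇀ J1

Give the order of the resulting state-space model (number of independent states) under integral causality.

b4 stroke→J1  (Se1: effort source, stroke at far end)
b0 stroke→GY1  (J1 needs exactly one f-in)
b1 stroke→GY1  (through GY1, causality inverts; strokes same side of GY1)
b3 stroke→J2  (prefer integral on C1)
b2 stroke→R1  (J2: bond 3 brought effort, rest push out)

1  (C1 all integral)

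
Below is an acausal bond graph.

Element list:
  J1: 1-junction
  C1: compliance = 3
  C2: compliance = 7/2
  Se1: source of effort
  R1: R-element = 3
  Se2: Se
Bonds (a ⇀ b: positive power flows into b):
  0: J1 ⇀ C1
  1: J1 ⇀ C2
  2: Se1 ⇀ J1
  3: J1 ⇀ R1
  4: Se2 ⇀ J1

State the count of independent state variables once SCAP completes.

2  (C1, C2 all integral)

β2 |J1  (Se1 fixes effort; stroke away)
β4 |J1  (source Se2 imposes e)
β0 |J1  (C1 outputs effort q/C1)
β1 |J1  (prefer integral on C2)
β3 |R1  (closing 1-jn rule on J1)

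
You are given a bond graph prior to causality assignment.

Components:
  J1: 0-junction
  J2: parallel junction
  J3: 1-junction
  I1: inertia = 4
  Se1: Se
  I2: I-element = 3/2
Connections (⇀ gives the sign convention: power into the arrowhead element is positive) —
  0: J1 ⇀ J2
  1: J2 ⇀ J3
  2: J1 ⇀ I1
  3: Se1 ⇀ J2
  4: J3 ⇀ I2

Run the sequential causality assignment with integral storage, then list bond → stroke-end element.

β0 →J1
β1 →J3
β2 →I1
β3 →J2
β4 →I2

b3 |J2  (Se1 fixes effort; stroke away)
b0 |J1  (J2: bond 3 brought effort, rest push out)
b1 |J3  (J2 effort already set via bond 3)
b4 |I2  (J3: last free bond brings flow in)
b2 |I1  (J1 effort already set via bond 0)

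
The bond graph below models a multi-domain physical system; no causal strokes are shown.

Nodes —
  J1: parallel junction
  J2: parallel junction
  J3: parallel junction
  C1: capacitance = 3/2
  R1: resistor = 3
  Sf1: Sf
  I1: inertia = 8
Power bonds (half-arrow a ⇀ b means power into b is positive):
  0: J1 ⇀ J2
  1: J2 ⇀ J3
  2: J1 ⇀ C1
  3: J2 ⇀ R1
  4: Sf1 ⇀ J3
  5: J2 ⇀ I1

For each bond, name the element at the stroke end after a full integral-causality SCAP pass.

bond 4 |Sf1  (Sf1 fixes flow; stroke at Sf1)
bond 1 |J3  (J3 needs exactly one e-in)
bond 2 |J1  (C1 integral (e out))
bond 0 |J2  (0-jn J1 has e-setter on 2)
bond 3 |R1  (common-e at J2 fixed by 0)
bond 5 |I1  (J2 effort already set via bond 0)

β0 |J2
β1 |J3
β2 |J1
β3 |R1
β4 |Sf1
β5 |I1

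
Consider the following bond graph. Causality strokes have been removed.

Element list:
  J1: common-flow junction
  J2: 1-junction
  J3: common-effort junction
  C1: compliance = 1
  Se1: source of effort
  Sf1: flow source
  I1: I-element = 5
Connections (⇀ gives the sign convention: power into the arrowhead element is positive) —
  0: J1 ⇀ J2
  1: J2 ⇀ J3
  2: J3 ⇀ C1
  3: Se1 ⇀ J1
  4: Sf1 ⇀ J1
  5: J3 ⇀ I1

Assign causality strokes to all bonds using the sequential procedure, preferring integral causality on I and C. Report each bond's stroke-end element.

β0 →J1
β1 →J2
β2 →J3
β3 →J1
β4 →Sf1
β5 →I1

#3 stroke at J1  (Se1 (Se) sets effort on bond)
#4 stroke at Sf1  (Sf1 (Sf) sets flow on bond)
#0 stroke at J1  (common-f at J1 fixed by 4)
#1 stroke at J2  (1-jn J2 has f-setter on 0)
#2 stroke at J3  (C1 outputs effort q/C1)
#5 stroke at I1  (J3 effort already set via bond 2)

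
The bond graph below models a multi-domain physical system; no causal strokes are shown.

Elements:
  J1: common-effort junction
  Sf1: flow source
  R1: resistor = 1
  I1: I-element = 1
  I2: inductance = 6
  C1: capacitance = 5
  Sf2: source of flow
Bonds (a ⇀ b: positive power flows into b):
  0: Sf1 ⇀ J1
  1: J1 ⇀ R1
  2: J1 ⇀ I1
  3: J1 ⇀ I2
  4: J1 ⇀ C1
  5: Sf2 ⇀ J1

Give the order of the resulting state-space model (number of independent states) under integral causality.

bond 0 stroke→Sf1  (Sf1: flow source, stroke at near end)
bond 5 stroke→Sf2  (Sf2 fixes flow; stroke at Sf2)
bond 2 stroke→I1  (I1: I, integral causality)
bond 3 stroke→I2  (prefer integral on I2)
bond 4 stroke→J1  (C1 outputs effort q/C1)
bond 1 stroke→R1  (0-jn J1 has e-setter on 4)

3  (C1, I1, I2 all integral)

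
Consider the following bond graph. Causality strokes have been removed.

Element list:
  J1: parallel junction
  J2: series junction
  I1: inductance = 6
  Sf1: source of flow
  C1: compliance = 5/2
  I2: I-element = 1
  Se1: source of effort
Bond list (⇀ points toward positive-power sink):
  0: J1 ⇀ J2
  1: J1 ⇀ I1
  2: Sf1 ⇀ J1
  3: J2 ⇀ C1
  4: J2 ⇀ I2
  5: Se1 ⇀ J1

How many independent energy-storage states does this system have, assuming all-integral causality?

β2 |Sf1  (Sf1 (Sf) sets flow on bond)
β5 |J1  (source Se1 imposes e)
β0 |J2  (J1 effort already set via bond 5)
β1 |I1  (0-jn J1 has e-setter on 5)
β3 |J2  (C1 integral (e out))
β4 |I2  (J2: last free bond brings flow in)

3  (C1, I1, I2 all integral)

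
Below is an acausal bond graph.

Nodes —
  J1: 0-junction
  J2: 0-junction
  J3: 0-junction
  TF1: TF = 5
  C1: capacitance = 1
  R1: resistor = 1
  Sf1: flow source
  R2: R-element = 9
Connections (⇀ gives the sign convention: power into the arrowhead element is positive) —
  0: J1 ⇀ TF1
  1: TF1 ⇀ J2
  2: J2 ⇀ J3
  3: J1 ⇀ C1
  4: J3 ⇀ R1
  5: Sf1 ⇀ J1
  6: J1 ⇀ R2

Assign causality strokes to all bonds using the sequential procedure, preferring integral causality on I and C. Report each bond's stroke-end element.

#0 stroke at TF1
#1 stroke at J2
#2 stroke at J3
#3 stroke at J1
#4 stroke at R1
#5 stroke at Sf1
#6 stroke at R2

b5 stroke at Sf1  (Sf1 fixes flow; stroke at Sf1)
b3 stroke at J1  (C1 integral (e out))
b0 stroke at TF1  (common-e at J1 fixed by 3)
b6 stroke at R2  (common-e at J1 fixed by 3)
b1 stroke at J2  (TF TF1: opposite of bond 0)
b2 stroke at J3  (0-jn J2 has e-setter on 1)
b4 stroke at R1  (J3 effort already set via bond 2)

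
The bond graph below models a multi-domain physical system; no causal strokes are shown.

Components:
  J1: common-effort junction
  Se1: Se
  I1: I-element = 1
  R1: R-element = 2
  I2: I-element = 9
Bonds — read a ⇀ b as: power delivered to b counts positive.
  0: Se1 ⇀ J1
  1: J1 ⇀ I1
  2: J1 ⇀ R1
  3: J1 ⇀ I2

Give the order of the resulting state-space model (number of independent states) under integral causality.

bond 0 |J1  (source Se1 imposes e)
bond 1 |I1  (0-jn J1 has e-setter on 0)
bond 2 |R1  (J1 effort already set via bond 0)
bond 3 |I2  (J1 effort already set via bond 0)

2  (I1, I2 all integral)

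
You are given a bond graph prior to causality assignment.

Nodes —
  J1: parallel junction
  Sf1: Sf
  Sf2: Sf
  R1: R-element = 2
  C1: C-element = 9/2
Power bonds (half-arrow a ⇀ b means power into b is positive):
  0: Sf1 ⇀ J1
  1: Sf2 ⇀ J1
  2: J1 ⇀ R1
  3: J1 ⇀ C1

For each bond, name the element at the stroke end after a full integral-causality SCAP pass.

β0 →Sf1
β1 →Sf2
β2 →R1
β3 →J1

b0 |Sf1  (Sf1 fixes flow; stroke at Sf1)
b1 |Sf2  (Sf2: flow source, stroke at near end)
b3 |J1  (C1: C, integral causality)
b2 |R1  (J1: bond 3 brought effort, rest push out)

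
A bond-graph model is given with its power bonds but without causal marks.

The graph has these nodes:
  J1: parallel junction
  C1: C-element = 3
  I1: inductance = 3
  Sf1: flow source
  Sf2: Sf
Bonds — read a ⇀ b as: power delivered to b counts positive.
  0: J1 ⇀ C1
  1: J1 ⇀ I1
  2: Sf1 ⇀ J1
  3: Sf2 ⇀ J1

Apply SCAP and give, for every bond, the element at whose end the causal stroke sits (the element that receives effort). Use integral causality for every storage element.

b2 stroke at Sf1  (source Sf1 imposes f)
b3 stroke at Sf2  (Sf2 (Sf) sets flow on bond)
b0 stroke at J1  (C1 outputs effort q/C1)
b1 stroke at I1  (0-jn J1 has e-setter on 0)

bond 0 stroke at J1
bond 1 stroke at I1
bond 2 stroke at Sf1
bond 3 stroke at Sf2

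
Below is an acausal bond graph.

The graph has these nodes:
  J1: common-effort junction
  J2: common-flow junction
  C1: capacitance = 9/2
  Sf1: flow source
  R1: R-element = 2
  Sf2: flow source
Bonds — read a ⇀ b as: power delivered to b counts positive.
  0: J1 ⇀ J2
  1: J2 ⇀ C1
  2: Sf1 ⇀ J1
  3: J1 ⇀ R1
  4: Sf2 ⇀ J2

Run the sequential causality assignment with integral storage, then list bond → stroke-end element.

β0 stroke→J2
β1 stroke→J2
β2 stroke→Sf1
β3 stroke→J1
β4 stroke→Sf2

b2 stroke at Sf1  (source Sf1 imposes f)
b4 stroke at Sf2  (source Sf2 imposes f)
b0 stroke at J2  (common-f at J2 fixed by 4)
b1 stroke at J2  (1-jn J2 has f-setter on 4)
b3 stroke at J1  (J1: last free bond brings effort in)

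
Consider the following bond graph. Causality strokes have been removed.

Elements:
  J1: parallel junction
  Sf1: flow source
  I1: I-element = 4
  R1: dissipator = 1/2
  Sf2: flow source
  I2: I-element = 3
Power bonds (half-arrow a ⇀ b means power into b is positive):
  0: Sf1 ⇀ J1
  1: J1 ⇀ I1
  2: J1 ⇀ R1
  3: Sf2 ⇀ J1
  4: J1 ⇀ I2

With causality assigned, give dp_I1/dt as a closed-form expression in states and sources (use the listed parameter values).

dp_I1/dt = F_Sf1/2 + F_Sf2/2 - p_I1/8 - p_I2/6

bond 0 stroke at Sf1  (source Sf1 imposes f)
bond 3 stroke at Sf2  (Sf2 fixes flow; stroke at Sf2)
bond 1 stroke at I1  (I1 outputs flow p/I1)
bond 4 stroke at I2  (I2 integral (f out))
bond 2 stroke at J1  (J1 needs exactly one e-in)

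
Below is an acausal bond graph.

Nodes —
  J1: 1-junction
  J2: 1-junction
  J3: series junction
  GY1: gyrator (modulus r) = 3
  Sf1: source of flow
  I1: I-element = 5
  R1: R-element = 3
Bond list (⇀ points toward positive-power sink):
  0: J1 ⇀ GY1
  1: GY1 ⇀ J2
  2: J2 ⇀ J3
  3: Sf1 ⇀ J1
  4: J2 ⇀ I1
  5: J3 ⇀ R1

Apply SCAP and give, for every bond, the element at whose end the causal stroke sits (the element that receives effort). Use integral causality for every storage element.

bond 3 stroke at Sf1  (Sf1 (Sf) sets flow on bond)
bond 0 stroke at J1  (1-jn J1 has f-setter on 3)
bond 1 stroke at J2  (GY1 both-in/both-out from 0)
bond 4 stroke at I1  (I1 integral (f out))
bond 2 stroke at J2  (common-f at J2 fixed by 4)
bond 5 stroke at J3  (J3: bond 2 brought flow, rest push out)

β0 stroke at J1
β1 stroke at J2
β2 stroke at J2
β3 stroke at Sf1
β4 stroke at I1
β5 stroke at J3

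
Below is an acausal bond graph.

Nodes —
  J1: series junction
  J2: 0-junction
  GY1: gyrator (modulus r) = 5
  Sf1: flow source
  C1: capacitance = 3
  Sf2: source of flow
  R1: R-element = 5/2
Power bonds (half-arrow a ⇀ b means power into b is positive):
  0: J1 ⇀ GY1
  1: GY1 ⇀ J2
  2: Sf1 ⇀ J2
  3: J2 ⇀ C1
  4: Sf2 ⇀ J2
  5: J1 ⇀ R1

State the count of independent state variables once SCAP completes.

b2 →Sf1  (Sf1 fixes flow; stroke at Sf1)
b4 →Sf2  (Sf2 (Sf) sets flow on bond)
b3 →J2  (C1: C, integral causality)
b1 →GY1  (J2 effort already set via bond 3)
b0 →GY1  (GY GY1: same side as bond 1)
b5 →J1  (J1: bond 0 brought flow, rest push out)

1  (C1 all integral)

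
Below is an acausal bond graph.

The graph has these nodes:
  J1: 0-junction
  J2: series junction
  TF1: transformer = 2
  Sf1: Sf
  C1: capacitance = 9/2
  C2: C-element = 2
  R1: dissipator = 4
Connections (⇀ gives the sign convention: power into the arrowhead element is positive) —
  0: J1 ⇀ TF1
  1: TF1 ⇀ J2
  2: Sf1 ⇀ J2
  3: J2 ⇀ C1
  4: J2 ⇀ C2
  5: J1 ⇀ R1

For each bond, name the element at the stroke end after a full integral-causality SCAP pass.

b2 |Sf1  (source Sf1 imposes f)
b1 |J2  (J2: bond 2 brought flow, rest push out)
b3 |J2  (1-jn J2 has f-setter on 2)
b4 |J2  (1-jn J2 has f-setter on 2)
b0 |TF1  (TF1: transformer flips bond 1)
b5 |J1  (only one effort-in slot at J1)

#0 →TF1
#1 →J2
#2 →Sf1
#3 →J2
#4 →J2
#5 →J1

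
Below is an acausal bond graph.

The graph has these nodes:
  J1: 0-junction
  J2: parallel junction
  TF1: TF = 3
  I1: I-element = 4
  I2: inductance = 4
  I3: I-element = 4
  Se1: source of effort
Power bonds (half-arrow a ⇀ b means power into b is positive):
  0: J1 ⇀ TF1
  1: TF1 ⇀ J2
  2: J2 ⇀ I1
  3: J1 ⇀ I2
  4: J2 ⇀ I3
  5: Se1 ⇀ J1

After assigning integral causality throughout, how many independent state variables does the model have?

β5 |J1  (Se1 (Se) sets effort on bond)
β0 |TF1  (J1 effort already set via bond 5)
β3 |I2  (0-jn J1 has e-setter on 5)
β1 |J2  (TF TF1: opposite of bond 0)
β2 |I1  (J2 effort already set via bond 1)
β4 |I3  (0-jn J2 has e-setter on 1)

3  (I1, I2, I3 all integral)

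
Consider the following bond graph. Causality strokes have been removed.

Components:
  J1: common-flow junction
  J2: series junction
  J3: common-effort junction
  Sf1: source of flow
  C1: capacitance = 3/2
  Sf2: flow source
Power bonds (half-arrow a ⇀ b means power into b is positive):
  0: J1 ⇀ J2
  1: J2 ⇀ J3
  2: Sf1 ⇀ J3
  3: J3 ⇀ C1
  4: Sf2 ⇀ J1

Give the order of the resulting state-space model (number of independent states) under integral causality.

1  (C1 all integral)

#2 stroke→Sf1  (Sf1 fixes flow; stroke at Sf1)
#4 stroke→Sf2  (source Sf2 imposes f)
#0 stroke→J1  (J1: bond 4 brought flow, rest push out)
#1 stroke→J2  (J2: bond 0 brought flow, rest push out)
#3 stroke→J3  (only one effort-in slot at J3)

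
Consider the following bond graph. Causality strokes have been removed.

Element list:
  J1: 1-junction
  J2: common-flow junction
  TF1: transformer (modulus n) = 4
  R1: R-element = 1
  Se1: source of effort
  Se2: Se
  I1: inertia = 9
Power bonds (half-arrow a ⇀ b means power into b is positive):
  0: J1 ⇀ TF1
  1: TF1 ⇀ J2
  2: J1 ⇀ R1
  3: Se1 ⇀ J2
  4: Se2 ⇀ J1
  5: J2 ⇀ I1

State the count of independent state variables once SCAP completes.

1  (I1 all integral)

#3 |J2  (source Se1 imposes e)
#4 |J1  (Se2 (Se) sets effort on bond)
#5 |I1  (prefer integral on I1)
#1 |J2  (1-jn J2 has f-setter on 5)
#0 |TF1  (TF TF1: opposite of bond 1)
#2 |J1  (1-jn J1 has f-setter on 0)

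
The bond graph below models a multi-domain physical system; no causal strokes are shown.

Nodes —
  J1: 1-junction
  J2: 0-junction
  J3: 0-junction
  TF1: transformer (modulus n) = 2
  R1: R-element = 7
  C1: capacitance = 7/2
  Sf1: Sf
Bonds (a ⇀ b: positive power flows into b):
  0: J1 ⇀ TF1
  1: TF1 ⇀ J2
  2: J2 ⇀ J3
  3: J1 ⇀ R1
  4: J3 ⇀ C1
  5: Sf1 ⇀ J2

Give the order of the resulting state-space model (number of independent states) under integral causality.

1  (C1 all integral)

β5 |Sf1  (Sf1: flow source, stroke at near end)
β4 |J3  (C1 outputs effort q/C1)
β2 |J2  (J3: bond 4 brought effort, rest push out)
β1 |TF1  (0-jn J2 has e-setter on 2)
β0 |J1  (TF TF1: opposite of bond 1)
β3 |R1  (only one flow-in slot at J1)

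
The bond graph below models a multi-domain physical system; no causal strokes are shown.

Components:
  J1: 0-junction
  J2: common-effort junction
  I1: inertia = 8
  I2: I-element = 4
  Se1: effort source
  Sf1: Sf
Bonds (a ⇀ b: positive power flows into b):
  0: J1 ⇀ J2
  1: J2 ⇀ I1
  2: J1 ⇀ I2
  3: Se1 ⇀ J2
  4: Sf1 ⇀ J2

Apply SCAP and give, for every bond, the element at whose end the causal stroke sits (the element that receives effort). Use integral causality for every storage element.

β0 stroke at J1
β1 stroke at I1
β2 stroke at I2
β3 stroke at J2
β4 stroke at Sf1

β3 stroke at J2  (Se1 fixes effort; stroke away)
β4 stroke at Sf1  (Sf1: flow source, stroke at near end)
β0 stroke at J1  (J2 effort already set via bond 3)
β1 stroke at I1  (0-jn J2 has e-setter on 3)
β2 stroke at I2  (J1: bond 0 brought effort, rest push out)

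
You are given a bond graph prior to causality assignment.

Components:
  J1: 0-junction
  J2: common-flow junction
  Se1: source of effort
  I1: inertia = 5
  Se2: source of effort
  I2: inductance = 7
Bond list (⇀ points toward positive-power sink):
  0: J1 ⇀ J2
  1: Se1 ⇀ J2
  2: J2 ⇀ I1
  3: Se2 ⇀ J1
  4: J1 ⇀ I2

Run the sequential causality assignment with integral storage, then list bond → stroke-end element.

β0 →J2
β1 →J2
β2 →I1
β3 →J1
β4 →I2

bond 1 stroke→J2  (Se1 fixes effort; stroke away)
bond 3 stroke→J1  (Se2 (Se) sets effort on bond)
bond 0 stroke→J2  (common-e at J1 fixed by 3)
bond 4 stroke→I2  (0-jn J1 has e-setter on 3)
bond 2 stroke→I1  (J2: last free bond brings flow in)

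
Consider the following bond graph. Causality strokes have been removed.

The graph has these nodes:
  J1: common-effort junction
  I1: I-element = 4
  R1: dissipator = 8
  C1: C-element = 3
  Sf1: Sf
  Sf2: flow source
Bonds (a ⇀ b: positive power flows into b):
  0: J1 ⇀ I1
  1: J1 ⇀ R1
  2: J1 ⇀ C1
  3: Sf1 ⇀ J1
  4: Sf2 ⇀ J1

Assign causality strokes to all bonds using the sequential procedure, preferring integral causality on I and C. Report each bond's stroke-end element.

#0 stroke at I1
#1 stroke at R1
#2 stroke at J1
#3 stroke at Sf1
#4 stroke at Sf2

β3 stroke→Sf1  (Sf1 fixes flow; stroke at Sf1)
β4 stroke→Sf2  (Sf2 fixes flow; stroke at Sf2)
β0 stroke→I1  (I1 outputs flow p/I1)
β2 stroke→J1  (C1 integral (e out))
β1 stroke→R1  (J1 effort already set via bond 2)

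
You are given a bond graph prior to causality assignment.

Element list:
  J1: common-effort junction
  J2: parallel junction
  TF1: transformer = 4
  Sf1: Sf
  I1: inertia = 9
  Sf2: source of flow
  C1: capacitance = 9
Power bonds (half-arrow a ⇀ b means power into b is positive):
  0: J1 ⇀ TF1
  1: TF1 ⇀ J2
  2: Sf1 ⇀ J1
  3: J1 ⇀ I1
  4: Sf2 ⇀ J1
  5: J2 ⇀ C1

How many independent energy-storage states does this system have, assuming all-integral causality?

β2 stroke→Sf1  (Sf1: flow source, stroke at near end)
β4 stroke→Sf2  (Sf2 (Sf) sets flow on bond)
β3 stroke→I1  (I1: I, integral causality)
β0 stroke→J1  (J1: last free bond brings effort in)
β1 stroke→TF1  (TF1 one-in-one-out from 0)
β5 stroke→J2  (J2 needs exactly one e-in)

2  (C1, I1 all integral)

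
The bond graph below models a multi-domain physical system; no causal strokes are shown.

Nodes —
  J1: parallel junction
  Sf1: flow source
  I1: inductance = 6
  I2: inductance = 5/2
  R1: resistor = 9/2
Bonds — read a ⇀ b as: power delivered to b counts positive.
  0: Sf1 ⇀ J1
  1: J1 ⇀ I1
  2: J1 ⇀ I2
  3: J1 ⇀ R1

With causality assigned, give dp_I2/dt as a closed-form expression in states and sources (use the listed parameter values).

dp_I2/dt = 9*F_Sf1/2 - 3*p_I1/4 - 9*p_I2/5

bond 0 →Sf1  (Sf1 (Sf) sets flow on bond)
bond 1 →I1  (I1 integral (f out))
bond 2 →I2  (I2 outputs flow p/I2)
bond 3 →J1  (only one effort-in slot at J1)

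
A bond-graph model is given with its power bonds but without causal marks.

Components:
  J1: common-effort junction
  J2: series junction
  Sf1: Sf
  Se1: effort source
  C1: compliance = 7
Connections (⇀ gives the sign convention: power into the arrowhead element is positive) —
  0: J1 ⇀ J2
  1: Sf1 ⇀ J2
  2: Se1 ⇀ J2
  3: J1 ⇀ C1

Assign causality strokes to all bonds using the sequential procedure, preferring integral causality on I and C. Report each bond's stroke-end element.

b0 |J2
b1 |Sf1
b2 |J2
b3 |J1

β1 |Sf1  (source Sf1 imposes f)
β2 |J2  (source Se1 imposes e)
β0 |J2  (J2: bond 1 brought flow, rest push out)
β3 |J1  (closing 0-jn rule on J1)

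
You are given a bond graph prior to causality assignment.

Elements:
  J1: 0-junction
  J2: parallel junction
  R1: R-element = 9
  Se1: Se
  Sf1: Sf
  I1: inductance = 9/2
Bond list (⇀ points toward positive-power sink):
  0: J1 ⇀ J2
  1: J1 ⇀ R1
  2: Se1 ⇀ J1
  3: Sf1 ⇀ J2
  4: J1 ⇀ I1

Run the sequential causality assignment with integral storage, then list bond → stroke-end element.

β0 |J2
β1 |R1
β2 |J1
β3 |Sf1
β4 |I1

#2 stroke at J1  (Se1: effort source, stroke at far end)
#3 stroke at Sf1  (Sf1 (Sf) sets flow on bond)
#0 stroke at J2  (common-e at J1 fixed by 2)
#1 stroke at R1  (0-jn J1 has e-setter on 2)
#4 stroke at I1  (common-e at J1 fixed by 2)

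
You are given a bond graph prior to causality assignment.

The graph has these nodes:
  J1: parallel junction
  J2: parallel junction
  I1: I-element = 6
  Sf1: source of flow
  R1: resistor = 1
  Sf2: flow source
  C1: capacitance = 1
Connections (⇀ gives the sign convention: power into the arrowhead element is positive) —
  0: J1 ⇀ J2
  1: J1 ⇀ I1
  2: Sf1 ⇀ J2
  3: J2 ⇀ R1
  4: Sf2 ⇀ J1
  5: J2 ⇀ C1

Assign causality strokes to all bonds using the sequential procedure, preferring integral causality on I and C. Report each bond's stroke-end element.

β2 stroke→Sf1  (Sf1: flow source, stroke at near end)
β4 stroke→Sf2  (Sf2 (Sf) sets flow on bond)
β1 stroke→I1  (I1 outputs flow p/I1)
β0 stroke→J1  (only one effort-in slot at J1)
β5 stroke→J2  (prefer integral on C1)
β3 stroke→R1  (0-jn J2 has e-setter on 5)

bond 0 |J1
bond 1 |I1
bond 2 |Sf1
bond 3 |R1
bond 4 |Sf2
bond 5 |J2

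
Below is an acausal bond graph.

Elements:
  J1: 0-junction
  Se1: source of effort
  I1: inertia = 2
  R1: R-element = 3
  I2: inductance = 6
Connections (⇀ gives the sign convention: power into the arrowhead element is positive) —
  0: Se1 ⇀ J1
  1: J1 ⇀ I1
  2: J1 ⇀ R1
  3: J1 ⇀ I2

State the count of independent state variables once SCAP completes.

#0 stroke→J1  (Se1: effort source, stroke at far end)
#1 stroke→I1  (J1: bond 0 brought effort, rest push out)
#2 stroke→R1  (common-e at J1 fixed by 0)
#3 stroke→I2  (J1 effort already set via bond 0)

2  (I1, I2 all integral)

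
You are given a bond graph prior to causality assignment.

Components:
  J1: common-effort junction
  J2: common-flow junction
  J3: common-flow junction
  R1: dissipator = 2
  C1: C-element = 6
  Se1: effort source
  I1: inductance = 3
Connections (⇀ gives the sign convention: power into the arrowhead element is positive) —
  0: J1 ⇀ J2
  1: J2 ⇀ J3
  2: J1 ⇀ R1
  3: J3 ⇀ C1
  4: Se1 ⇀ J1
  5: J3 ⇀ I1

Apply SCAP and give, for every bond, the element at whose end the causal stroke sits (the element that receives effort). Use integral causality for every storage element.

#0 |J2
#1 |J3
#2 |R1
#3 |J3
#4 |J1
#5 |I1

#4 stroke at J1  (source Se1 imposes e)
#0 stroke at J2  (J1: bond 4 brought effort, rest push out)
#2 stroke at R1  (common-e at J1 fixed by 4)
#1 stroke at J3  (only one flow-in slot at J2)
#3 stroke at J3  (prefer integral on C1)
#5 stroke at I1  (J3: last free bond brings flow in)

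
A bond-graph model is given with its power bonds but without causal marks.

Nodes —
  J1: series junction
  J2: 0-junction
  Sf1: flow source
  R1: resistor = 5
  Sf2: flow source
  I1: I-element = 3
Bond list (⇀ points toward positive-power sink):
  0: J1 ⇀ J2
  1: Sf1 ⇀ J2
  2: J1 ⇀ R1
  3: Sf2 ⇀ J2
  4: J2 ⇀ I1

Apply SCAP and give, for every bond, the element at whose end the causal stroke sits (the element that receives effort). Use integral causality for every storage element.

β1 |Sf1  (source Sf1 imposes f)
β3 |Sf2  (Sf2 (Sf) sets flow on bond)
β4 |I1  (I1: I, integral causality)
β0 |J2  (only one effort-in slot at J2)
β2 |J1  (common-f at J1 fixed by 0)

bond 0 →J2
bond 1 →Sf1
bond 2 →J1
bond 3 →Sf2
bond 4 →I1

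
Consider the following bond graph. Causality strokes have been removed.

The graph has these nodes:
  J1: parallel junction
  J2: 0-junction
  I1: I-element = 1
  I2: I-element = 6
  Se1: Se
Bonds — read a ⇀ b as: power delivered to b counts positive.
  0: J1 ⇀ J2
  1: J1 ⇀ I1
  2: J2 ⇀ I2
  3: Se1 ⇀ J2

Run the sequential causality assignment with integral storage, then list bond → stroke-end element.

β3 stroke at J2  (source Se1 imposes e)
β0 stroke at J1  (J2: bond 3 brought effort, rest push out)
β2 stroke at I2  (0-jn J2 has e-setter on 3)
β1 stroke at I1  (J1: bond 0 brought effort, rest push out)

bond 0 |J1
bond 1 |I1
bond 2 |I2
bond 3 |J2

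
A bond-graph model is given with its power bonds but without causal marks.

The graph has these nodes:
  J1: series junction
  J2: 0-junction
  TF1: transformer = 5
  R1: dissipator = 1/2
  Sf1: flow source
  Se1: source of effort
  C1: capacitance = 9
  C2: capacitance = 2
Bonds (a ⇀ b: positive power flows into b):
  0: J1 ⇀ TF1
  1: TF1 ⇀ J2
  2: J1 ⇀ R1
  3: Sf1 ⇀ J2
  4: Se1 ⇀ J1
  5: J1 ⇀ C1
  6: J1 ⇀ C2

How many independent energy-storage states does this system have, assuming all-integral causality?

bond 3 stroke at Sf1  (Sf1 fixes flow; stroke at Sf1)
bond 4 stroke at J1  (Se1: effort source, stroke at far end)
bond 1 stroke at J2  (J2: last free bond brings effort in)
bond 0 stroke at TF1  (TF1 one-in-one-out from 1)
bond 2 stroke at J1  (common-f at J1 fixed by 0)
bond 5 stroke at J1  (1-jn J1 has f-setter on 0)
bond 6 stroke at J1  (1-jn J1 has f-setter on 0)

2  (C1, C2 all integral)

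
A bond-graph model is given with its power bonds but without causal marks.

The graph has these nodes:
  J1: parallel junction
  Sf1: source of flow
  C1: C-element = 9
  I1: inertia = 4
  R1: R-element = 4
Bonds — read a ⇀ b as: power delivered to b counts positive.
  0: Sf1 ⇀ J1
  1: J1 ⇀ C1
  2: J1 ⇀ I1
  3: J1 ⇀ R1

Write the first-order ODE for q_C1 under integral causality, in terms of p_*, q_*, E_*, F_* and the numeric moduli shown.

dq_C1/dt = F_Sf1 - p_I1/4 - q_C1/36

β0 |Sf1  (source Sf1 imposes f)
β1 |J1  (C1 outputs effort q/C1)
β2 |I1  (J1: bond 1 brought effort, rest push out)
β3 |R1  (0-jn J1 has e-setter on 1)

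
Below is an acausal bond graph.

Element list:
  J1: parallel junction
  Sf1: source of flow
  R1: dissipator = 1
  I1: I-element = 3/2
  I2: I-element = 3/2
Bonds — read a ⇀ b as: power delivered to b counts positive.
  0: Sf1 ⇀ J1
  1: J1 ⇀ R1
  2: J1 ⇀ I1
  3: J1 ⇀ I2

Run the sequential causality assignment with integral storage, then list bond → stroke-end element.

β0 stroke→Sf1  (Sf1 fixes flow; stroke at Sf1)
β2 stroke→I1  (I1: I, integral causality)
β3 stroke→I2  (I2 integral (f out))
β1 stroke→J1  (only one effort-in slot at J1)

#0 stroke at Sf1
#1 stroke at J1
#2 stroke at I1
#3 stroke at I2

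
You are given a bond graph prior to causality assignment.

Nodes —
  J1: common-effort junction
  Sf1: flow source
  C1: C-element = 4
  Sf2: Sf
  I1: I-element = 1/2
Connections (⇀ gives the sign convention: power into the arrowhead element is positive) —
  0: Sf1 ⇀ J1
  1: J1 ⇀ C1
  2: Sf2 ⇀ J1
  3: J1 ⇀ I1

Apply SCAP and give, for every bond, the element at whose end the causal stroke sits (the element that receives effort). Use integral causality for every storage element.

β0 |Sf1  (source Sf1 imposes f)
β2 |Sf2  (Sf2 (Sf) sets flow on bond)
β1 |J1  (prefer integral on C1)
β3 |I1  (J1 effort already set via bond 1)

#0 |Sf1
#1 |J1
#2 |Sf2
#3 |I1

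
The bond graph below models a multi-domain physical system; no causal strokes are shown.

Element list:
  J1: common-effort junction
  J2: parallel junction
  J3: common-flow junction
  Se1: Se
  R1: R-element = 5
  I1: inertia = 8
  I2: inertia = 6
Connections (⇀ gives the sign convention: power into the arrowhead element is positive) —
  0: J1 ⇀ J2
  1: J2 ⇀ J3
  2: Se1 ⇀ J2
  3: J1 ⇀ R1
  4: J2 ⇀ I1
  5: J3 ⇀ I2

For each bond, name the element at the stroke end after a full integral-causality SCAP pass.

bond 0 stroke at J1
bond 1 stroke at J3
bond 2 stroke at J2
bond 3 stroke at R1
bond 4 stroke at I1
bond 5 stroke at I2

#2 stroke at J2  (source Se1 imposes e)
#0 stroke at J1  (J2 effort already set via bond 2)
#1 stroke at J3  (common-e at J2 fixed by 2)
#4 stroke at I1  (J2 effort already set via bond 2)
#5 stroke at I2  (only one flow-in slot at J3)
#3 stroke at R1  (J1 effort already set via bond 0)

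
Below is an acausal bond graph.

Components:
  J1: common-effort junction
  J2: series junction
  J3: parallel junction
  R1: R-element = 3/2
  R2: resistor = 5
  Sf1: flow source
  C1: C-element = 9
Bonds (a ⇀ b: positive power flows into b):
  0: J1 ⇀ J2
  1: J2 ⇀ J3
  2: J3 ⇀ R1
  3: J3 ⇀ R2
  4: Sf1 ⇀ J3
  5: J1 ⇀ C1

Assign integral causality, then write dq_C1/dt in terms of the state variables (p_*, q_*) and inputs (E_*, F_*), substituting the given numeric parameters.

dq_C1/dt = F_Sf1 - 13*q_C1/135

bond 4 |Sf1  (Sf1: flow source, stroke at near end)
bond 5 |J1  (prefer integral on C1)
bond 0 |J2  (common-e at J1 fixed by 5)
bond 1 |J3  (J2 needs exactly one f-in)
bond 2 |R1  (J3 effort already set via bond 1)
bond 3 |R2  (0-jn J3 has e-setter on 1)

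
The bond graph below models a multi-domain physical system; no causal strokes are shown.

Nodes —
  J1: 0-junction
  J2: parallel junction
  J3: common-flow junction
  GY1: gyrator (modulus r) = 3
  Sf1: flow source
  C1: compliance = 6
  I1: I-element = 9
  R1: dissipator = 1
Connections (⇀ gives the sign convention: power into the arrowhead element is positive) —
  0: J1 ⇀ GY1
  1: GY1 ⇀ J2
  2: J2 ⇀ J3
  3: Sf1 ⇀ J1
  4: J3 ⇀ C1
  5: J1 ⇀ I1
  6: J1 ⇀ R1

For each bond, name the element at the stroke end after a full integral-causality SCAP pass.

b3 |Sf1  (Sf1 fixes flow; stroke at Sf1)
b4 |J3  (C1: C, integral causality)
b2 |J2  (closing 1-jn rule on J3)
b1 |GY1  (J2: bond 2 brought effort, rest push out)
b0 |GY1  (GY GY1: same side as bond 1)
b5 |I1  (prefer integral on I1)
b6 |J1  (closing 0-jn rule on J1)

b0 →GY1
b1 →GY1
b2 →J2
b3 →Sf1
b4 →J3
b5 →I1
b6 →J1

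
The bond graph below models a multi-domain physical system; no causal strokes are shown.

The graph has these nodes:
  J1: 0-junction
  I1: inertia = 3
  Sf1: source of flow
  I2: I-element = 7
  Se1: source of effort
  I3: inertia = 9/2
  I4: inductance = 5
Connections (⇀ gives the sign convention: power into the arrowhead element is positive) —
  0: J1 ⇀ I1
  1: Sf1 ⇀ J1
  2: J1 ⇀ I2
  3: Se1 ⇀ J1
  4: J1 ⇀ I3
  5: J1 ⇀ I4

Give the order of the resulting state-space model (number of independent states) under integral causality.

β1 →Sf1  (source Sf1 imposes f)
β3 →J1  (source Se1 imposes e)
β0 →I1  (0-jn J1 has e-setter on 3)
β2 →I2  (J1: bond 3 brought effort, rest push out)
β4 →I3  (J1: bond 3 brought effort, rest push out)
β5 →I4  (0-jn J1 has e-setter on 3)

4  (I1, I2, I3, I4 all integral)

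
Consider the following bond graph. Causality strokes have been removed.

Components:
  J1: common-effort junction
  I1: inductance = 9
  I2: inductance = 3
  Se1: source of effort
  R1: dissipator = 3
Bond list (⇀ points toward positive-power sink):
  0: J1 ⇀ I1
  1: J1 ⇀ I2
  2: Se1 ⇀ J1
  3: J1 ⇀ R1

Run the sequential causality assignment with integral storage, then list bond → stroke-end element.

bond 0 stroke at I1
bond 1 stroke at I2
bond 2 stroke at J1
bond 3 stroke at R1

#2 →J1  (Se1 fixes effort; stroke away)
#0 →I1  (J1 effort already set via bond 2)
#1 →I2  (0-jn J1 has e-setter on 2)
#3 →R1  (J1 effort already set via bond 2)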